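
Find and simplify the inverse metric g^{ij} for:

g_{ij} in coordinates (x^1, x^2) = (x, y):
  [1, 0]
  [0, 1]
The metric is diagonal, so g^{ij} is diagonal with entries 1/g_{ii}: diag(1, 1).
g^{ij}:
  [1, 0]
  [0, 1]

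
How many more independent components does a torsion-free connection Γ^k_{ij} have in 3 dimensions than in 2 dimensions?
Independent components in n dimensions: n × n(n+1)/2 = n^2(n+1)/2.
3D: 3 × 6 = 18
2D: 2 × 3 = 6
Difference = 18 - 6 = 12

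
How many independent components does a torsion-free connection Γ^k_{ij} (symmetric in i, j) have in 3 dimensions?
Γ^k_{ij} has n choices for the upper index and n(n+1)/2 independent symmetric lower index pairs.
Total = 3 × 3×4/2 = 3 × 6 = 18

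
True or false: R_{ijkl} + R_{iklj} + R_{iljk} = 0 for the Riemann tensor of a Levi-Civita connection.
This is the first (algebraic) Bianchi identity.
True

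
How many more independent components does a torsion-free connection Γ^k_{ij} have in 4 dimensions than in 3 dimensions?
Independent components in n dimensions: n × n(n+1)/2 = n^2(n+1)/2.
4D: 4 × 10 = 40
3D: 3 × 6 = 18
Difference = 40 - 18 = 22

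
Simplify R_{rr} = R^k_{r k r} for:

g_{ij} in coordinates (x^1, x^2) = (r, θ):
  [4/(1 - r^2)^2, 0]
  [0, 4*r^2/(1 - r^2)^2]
Non-zero Christoffel symbols (Γ^k_{ij} = Γ^k_{ji}):
Γ^r_{r r} = 2*r/(1 - r^2)
Γ^r_{θ θ} = (r^3 + r)/(r^2 - 1)
Γ^θ_{r θ} = (-r^2 - 1)/(r^3 - r)
R^r_{r r r} = 0 (a repeated index in an antisymmetric pair)
R^θ_{r θ r} = ∂_θ Γ^θ_{r r} - ∂_r Γ^θ_{r θ} + Γ^θ_{θ m} Γ^m_{r r} - Γ^θ_{r m} Γ^m_{r θ}
  = (0) - ((r^4 + 4*r^2 - 1)/(r^3 - r)^2) + (2*(r^2 + 1)/(r^2 - 1)^2) - ((r^2 + 1)^2/(r^3 - r)^2) = -4/(r^2 - 1)^2
R_{rr} = R^r_{r r r} + R^θ_{r θ r} = (0) + (-4/(r^2 - 1)^2) = -4/(r^2 - 1)^2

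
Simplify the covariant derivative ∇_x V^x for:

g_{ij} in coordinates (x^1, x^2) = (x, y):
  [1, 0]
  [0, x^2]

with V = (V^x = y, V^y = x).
Non-zero Christoffel symbols:
Γ^x_{y y} = -x
Γ^y_{x y} = 1/x
∇_x V^x = ∂_x V^x + Γ^x_{x j} V^j
  = (0) + (0)(y) + (0)(x)
  = 0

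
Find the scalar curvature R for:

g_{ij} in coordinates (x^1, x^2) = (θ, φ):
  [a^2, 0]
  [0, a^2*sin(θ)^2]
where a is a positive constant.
Non-zero Christoffel symbols (Γ^k_{ij} = Γ^k_{ji}):
Γ^θ_{φ φ} = -sin(2*θ)/2
Γ^φ_{θ φ} = 1/tan(θ)
Ricci tensor (R_{ij} = R^k_{ikj}): R_{θθ} = 1, R_{θφ} = 0, R_{φφ} = sin(θ)^2
Inverse metric: g^{θθ} = 1/a^2, g^{φφ} = 1/(a^2*sin(θ)^2)
R = g^{ij} R_{ij} = (1/a^2)(1) + (1/(a^2*sin(θ)^2))(sin(θ)^2) = 2/a^2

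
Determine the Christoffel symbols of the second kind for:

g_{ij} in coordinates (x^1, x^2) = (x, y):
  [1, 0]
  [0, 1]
Using Γ^k_{ij} = (1/2) g^{km} (∂_i g_{mj} + ∂_j g_{mi} - ∂_m g_{ij}); the metric is diagonal, so only the m = k term contributes.
Every metric component is constant, so all ∂_m g_{ij} = 0 and every Christoffel symbol vanishes.
All Christoffel symbols are zero.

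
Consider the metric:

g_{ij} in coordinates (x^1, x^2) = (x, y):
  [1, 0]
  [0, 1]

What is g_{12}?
With x^1 = x, x^2 = y, g_{12} = g_{xy} is the row-1, column-2 entry of the matrix.
g_{12} = 0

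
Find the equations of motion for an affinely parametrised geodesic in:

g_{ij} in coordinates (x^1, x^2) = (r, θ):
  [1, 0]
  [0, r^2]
Geodesic equation: d^2x^k/dλ^2 + Γ^k_{ij} (dx^i/dλ)(dx^j/dλ) = 0.
Non-zero Christoffel symbols:
Γ^r_{θ θ} = -r
Γ^θ_{r θ} = 1/r
Substituting (the symmetric pair Γ^k_{ij}, Γ^k_{ji} combines into a factor 2):
d^2r/dλ^2 - r (dθ/dλ)^2 = 0
d^2θ/dλ^2 + (2/r) (dr/dλ)(dθ/dλ) = 0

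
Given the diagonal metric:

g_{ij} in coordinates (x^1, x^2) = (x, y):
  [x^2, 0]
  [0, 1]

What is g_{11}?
With x^1 = x, x^2 = y, g_{11} = g_{xx} is the row-1, column-1 entry of the matrix.
g_{11} = x^2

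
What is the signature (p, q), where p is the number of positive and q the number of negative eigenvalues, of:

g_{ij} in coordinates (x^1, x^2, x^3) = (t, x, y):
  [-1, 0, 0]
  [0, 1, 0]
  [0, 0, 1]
The metric is diagonal, so its eigenvalues are the diagonal entries: -1, 1, 1 (at a generic point, where coordinate-dependent entries are positive).
2 positive, 1 negative.
(2, 1) - Lorentzian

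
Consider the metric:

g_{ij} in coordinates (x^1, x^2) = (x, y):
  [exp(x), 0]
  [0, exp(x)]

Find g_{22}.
With x^1 = x, x^2 = y, g_{22} = g_{yy} is the row-2, column-2 entry of the matrix.
g_{22} = exp(x)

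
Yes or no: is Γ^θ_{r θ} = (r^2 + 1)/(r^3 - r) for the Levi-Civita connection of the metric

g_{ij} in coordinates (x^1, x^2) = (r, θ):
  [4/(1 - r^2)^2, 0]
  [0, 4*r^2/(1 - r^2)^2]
Γ^θ_{r θ} = (1/2) g^{θθ} (∂_r g_{θθ} + ∂_θ g_{θr} - ∂_θ g_{rθ}) = (1/2)((1 - r^2)^2/(4*r^2))((-8*(r^3 + r)/(r^2 - 1)^3) + (0) - (0)) = (-r^2 - 1)/(r^3 - r)
This differs from the proposed value (r^2 + 1)/(r^3 - r).
No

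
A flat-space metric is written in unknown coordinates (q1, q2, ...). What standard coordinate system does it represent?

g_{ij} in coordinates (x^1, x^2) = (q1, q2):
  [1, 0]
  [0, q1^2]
The line element ds^2 = dq1^2 + q1^2 dq2^2 is dr^2 + r^2 dθ^2 with q1 = r, q2 = θ.
polar coordinates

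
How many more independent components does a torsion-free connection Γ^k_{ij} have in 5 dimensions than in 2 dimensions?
Independent components in n dimensions: n × n(n+1)/2 = n^2(n+1)/2.
5D: 5 × 15 = 75
2D: 2 × 3 = 6
Difference = 75 - 6 = 69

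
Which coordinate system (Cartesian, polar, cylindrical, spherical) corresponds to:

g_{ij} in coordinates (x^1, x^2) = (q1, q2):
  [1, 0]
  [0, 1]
All components are constant and the metric is the identity, i.e. orthonormal rectilinear coordinates.
Cartesian (2D) coordinates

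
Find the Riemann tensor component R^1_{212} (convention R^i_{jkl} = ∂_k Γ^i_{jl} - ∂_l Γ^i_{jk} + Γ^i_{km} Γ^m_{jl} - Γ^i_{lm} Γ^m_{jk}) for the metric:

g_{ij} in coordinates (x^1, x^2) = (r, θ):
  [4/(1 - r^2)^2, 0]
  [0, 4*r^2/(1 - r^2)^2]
Non-zero Christoffel symbols (Γ^k_{ij} = Γ^k_{ji}):
Γ^r_{r r} = 2*r/(1 - r^2)
Γ^r_{θ θ} = (r^3 + r)/(r^2 - 1)
Γ^θ_{r θ} = (-r^2 - 1)/(r^3 - r)
R^r_{θ r θ} = ∂_r Γ^r_{θ θ} - ∂_θ Γ^r_{θ r} + Γ^r_{r m} Γ^m_{θ θ} - Γ^r_{θ m} Γ^m_{θ r}
  = ((r^4 - 4*r^2 - 1)/(r^2 - 1)^2) - (0) + (-2*r^2*(r^2 + 1)/(r^2 - 1)^2) - (-(r^2 + 1)^2/(r^2 - 1)^2) = -4*r^2/(r^2 - 1)^2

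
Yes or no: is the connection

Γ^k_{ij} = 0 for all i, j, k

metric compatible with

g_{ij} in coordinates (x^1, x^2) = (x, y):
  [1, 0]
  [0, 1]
Using ∇_k g_{ij} = ∂_k g_{ij} - Γ^m_{ki} g_{mj} - Γ^m_{kj} g_{im}:
e.g. ∇_x g_{xx} = (0) - (0) - (0) = 0
Every component ∇_k g_{ij} vanishes: the connection is metric compatible.
Yes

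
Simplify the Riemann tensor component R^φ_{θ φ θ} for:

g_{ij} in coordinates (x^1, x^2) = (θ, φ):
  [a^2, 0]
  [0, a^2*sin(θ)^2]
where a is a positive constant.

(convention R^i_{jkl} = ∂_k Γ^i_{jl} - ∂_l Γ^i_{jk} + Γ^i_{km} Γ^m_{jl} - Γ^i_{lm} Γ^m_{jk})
Non-zero Christoffel symbols (Γ^k_{ij} = Γ^k_{ji}):
Γ^θ_{φ φ} = -sin(2*θ)/2
Γ^φ_{θ φ} = 1/tan(θ)
R^φ_{θ φ θ} = ∂_φ Γ^φ_{θ θ} - ∂_θ Γ^φ_{θ φ} + Γ^φ_{φ m} Γ^m_{θ θ} - Γ^φ_{θ m} Γ^m_{θ φ}
  = (0) - (-1/sin(θ)^2) + (0) - (1/tan(θ)^2) = 1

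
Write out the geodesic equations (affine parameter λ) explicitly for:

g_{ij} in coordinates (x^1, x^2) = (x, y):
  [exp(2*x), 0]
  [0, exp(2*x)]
Geodesic equation: d^2x^k/dλ^2 + Γ^k_{ij} (dx^i/dλ)(dx^j/dλ) = 0.
Non-zero Christoffel symbols:
Γ^x_{x x} = 1
Γ^x_{y y} = -1
Γ^y_{x y} = 1
Substituting (the symmetric pair Γ^k_{ij}, Γ^k_{ji} combines into a factor 2):
d^2x/dλ^2 + (dx/dλ)^2 - (dy/dλ)^2 = 0
d^2y/dλ^2 + 2 (dx/dλ)(dy/dλ) = 0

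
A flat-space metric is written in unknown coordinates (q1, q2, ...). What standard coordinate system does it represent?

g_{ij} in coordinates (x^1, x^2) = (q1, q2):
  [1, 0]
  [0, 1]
All components are constant and the metric is the identity, i.e. orthonormal rectilinear coordinates.
Cartesian (2D) coordinates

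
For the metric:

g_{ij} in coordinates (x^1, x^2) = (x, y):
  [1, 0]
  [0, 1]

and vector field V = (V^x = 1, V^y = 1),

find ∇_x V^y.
All Christoffel symbols are zero.
∇_x V^y = ∂_x V^y + Γ^y_{x j} V^j
  = (0) + (0)(1) + (0)(1)
  = 0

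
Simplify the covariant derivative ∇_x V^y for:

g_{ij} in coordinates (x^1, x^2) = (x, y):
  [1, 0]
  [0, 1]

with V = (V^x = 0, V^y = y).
All Christoffel symbols are zero.
∇_x V^y = ∂_x V^y + Γ^y_{x j} V^j
  = (0) + (0)(0) + (0)(y)
  = 0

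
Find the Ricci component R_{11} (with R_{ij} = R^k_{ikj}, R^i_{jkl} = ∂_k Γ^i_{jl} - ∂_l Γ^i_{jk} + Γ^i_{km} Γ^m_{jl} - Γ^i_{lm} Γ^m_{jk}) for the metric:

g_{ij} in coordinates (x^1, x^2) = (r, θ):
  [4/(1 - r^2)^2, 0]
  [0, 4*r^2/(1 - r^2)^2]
Non-zero Christoffel symbols (Γ^k_{ij} = Γ^k_{ji}):
Γ^r_{r r} = 2*r/(1 - r^2)
Γ^r_{θ θ} = (r^3 + r)/(r^2 - 1)
Γ^θ_{r θ} = (-r^2 - 1)/(r^3 - r)
R^r_{r r r} = 0 (a repeated index in an antisymmetric pair)
R^θ_{r θ r} = ∂_θ Γ^θ_{r r} - ∂_r Γ^θ_{r θ} + Γ^θ_{θ m} Γ^m_{r r} - Γ^θ_{r m} Γ^m_{r θ}
  = (0) - ((r^4 + 4*r^2 - 1)/(r^3 - r)^2) + (2*(r^2 + 1)/(r^2 - 1)^2) - ((r^2 + 1)^2/(r^3 - r)^2) = -4/(r^2 - 1)^2
R_{rr} = R^r_{r r r} + R^θ_{r θ r} = (0) + (-4/(r^2 - 1)^2) = -4/(r^2 - 1)^2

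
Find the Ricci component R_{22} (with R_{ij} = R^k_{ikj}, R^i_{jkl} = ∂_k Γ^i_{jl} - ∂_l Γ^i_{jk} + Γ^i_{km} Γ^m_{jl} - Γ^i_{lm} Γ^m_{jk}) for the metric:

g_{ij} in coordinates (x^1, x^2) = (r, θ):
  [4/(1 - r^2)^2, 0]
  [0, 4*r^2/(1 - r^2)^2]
Non-zero Christoffel symbols (Γ^k_{ij} = Γ^k_{ji}):
Γ^r_{r r} = 2*r/(1 - r^2)
Γ^r_{θ θ} = (r^3 + r)/(r^2 - 1)
Γ^θ_{r θ} = (-r^2 - 1)/(r^3 - r)
R^r_{θ r θ} = ∂_r Γ^r_{θ θ} - ∂_θ Γ^r_{θ r} + Γ^r_{r m} Γ^m_{θ θ} - Γ^r_{θ m} Γ^m_{θ r}
  = ((r^4 - 4*r^2 - 1)/(r^2 - 1)^2) - (0) + (-2*r^2*(r^2 + 1)/(r^2 - 1)^2) - (-(r^2 + 1)^2/(r^2 - 1)^2) = -4*r^2/(r^2 - 1)^2
R^θ_{θ θ θ} = 0 (a repeated index in an antisymmetric pair)
R_{θθ} = R^r_{θ r θ} + R^θ_{θ θ θ} = (-4*r^2/(r^2 - 1)^2) + (0) = -4*r^2/(r^2 - 1)^2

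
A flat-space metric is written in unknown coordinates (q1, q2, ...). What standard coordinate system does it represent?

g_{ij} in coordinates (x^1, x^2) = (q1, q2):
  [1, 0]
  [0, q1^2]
The line element ds^2 = dq1^2 + q1^2 dq2^2 is dr^2 + r^2 dθ^2 with q1 = r, q2 = θ.
polar coordinates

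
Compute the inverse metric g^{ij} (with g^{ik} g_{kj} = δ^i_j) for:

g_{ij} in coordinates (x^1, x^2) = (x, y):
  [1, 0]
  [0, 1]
The metric is diagonal, so g^{ij} is diagonal with entries 1/g_{ii}: diag(1, 1).
g^{ij}:
  [1, 0]
  [0, 1]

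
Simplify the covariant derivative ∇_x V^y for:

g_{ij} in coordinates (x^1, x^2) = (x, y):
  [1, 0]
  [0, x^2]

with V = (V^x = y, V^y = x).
Non-zero Christoffel symbols:
Γ^x_{y y} = -x
Γ^y_{x y} = 1/x
∇_x V^y = ∂_x V^y + Γ^y_{x j} V^j
  = (1) + (0)(y) + (1/x)(x)
  = 2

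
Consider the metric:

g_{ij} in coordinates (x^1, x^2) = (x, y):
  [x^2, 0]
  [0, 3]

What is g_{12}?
With x^1 = x, x^2 = y, g_{12} = g_{xy} is the row-1, column-2 entry of the matrix.
g_{12} = 0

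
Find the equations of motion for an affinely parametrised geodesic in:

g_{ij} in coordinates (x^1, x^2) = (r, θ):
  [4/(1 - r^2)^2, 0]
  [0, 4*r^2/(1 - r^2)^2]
Geodesic equation: d^2x^k/dλ^2 + Γ^k_{ij} (dx^i/dλ)(dx^j/dλ) = 0.
Non-zero Christoffel symbols:
Γ^r_{r r} = 2*r/(1 - r^2)
Γ^r_{θ θ} = (r^3 + r)/(r^2 - 1)
Γ^θ_{r θ} = (-r^2 - 1)/(r^3 - r)
Substituting (the symmetric pair Γ^k_{ij}, Γ^k_{ji} combines into a factor 2):
d^2r/dλ^2 + (2*r/(1 - r^2)) (dr/dλ)^2 + ((r^3 + r)/(r^2 - 1)) (dθ/dλ)^2 = 0
d^2θ/dλ^2 + ((-2*r^2 - 2)/(r^3 - r)) (dr/dλ)(dθ/dλ) = 0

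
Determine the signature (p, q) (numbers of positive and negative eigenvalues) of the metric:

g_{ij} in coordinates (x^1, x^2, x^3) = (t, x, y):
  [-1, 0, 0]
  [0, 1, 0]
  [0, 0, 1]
The metric is diagonal, so its eigenvalues are the diagonal entries: -1, 1, 1 (at a generic point, where coordinate-dependent entries are positive).
2 positive, 1 negative.
(2, 1) - Lorentzian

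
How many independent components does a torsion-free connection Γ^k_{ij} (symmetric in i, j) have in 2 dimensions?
Γ^k_{ij} has n choices for the upper index and n(n+1)/2 independent symmetric lower index pairs.
Total = 2 × 2×3/2 = 2 × 3 = 6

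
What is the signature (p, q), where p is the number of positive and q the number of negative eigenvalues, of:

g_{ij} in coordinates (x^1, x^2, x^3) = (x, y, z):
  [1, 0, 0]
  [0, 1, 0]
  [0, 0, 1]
The metric is diagonal, so its eigenvalues are the diagonal entries: 1, 1, 1 (at a generic point, where coordinate-dependent entries are positive).
3 positive, 0 negative.
(3, 0) - Riemannian (positive definite)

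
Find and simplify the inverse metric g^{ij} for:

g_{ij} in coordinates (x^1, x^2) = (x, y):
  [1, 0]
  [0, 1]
The metric is diagonal, so g^{ij} is diagonal with entries 1/g_{ii}: diag(1, 1).
g^{ij}:
  [1, 0]
  [0, 1]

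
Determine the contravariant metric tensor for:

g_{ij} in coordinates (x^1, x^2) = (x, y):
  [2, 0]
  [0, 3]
The metric is diagonal, so g^{ij} is diagonal with entries 1/g_{ii}: diag(1/2, 1/3).
g^{ij}:
  [1/2, 0]
  [0, 1/3]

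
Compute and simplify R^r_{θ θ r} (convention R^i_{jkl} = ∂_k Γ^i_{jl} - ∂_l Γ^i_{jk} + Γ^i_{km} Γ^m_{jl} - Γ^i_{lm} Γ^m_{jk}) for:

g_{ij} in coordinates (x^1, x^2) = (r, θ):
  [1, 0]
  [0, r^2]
Non-zero Christoffel symbols (Γ^k_{ij} = Γ^k_{ji}):
Γ^r_{θ θ} = -r
Γ^θ_{r θ} = 1/r
R^r_{θ θ r} = ∂_θ Γ^r_{θ r} - ∂_r Γ^r_{θ θ} + Γ^r_{θ m} Γ^m_{θ r} - Γ^r_{r m} Γ^m_{θ θ}
  = (0) - (-1) + (-1) - (0) = 0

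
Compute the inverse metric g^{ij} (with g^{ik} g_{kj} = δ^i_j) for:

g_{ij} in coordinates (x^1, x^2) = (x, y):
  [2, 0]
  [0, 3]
The metric is diagonal, so g^{ij} is diagonal with entries 1/g_{ii}: diag(1/2, 1/3).
g^{ij}:
  [1/2, 0]
  [0, 1/3]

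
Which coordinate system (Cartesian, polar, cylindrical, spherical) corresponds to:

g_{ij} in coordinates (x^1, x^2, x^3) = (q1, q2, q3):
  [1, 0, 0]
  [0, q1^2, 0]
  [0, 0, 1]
The line element ds^2 = dq1^2 + q1^2 dq2^2 + dq3^2 is dr^2 + r^2 dθ^2 + dz^2 with q1 = r, q2 = θ, q3 = z.
cylindrical coordinates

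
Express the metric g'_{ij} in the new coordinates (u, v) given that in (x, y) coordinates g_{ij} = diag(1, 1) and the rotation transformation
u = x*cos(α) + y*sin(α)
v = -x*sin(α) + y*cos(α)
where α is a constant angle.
Invert the transformation: x = u*cos(α) - v*sin(α), y = u*sin(α) + v*cos(α)
g'_{ij} = (∂x^k/∂x'^i)(∂x^l/∂x'^j) g_{kl}; with g_{kl} = δ_{kl} this is Σ_k (∂x^k/∂x'^i)(∂x^k/∂x'^j).
Jacobian: ∂x/∂u = cos(α), ∂x/∂v = -sin(α), ∂y/∂u = sin(α), ∂y/∂v = cos(α)
g'_{uu} = (cos(α))(cos(α)) + (sin(α))(sin(α)) = 1
g'_{uv} = (cos(α))(-sin(α)) + (sin(α))(cos(α)) = 0
g'_{vv} = (-sin(α))(-sin(α)) + (cos(α))(cos(α)) = 1
g'_{ij} = diag(1, 1)
The Euclidean metric is invariant under rotations.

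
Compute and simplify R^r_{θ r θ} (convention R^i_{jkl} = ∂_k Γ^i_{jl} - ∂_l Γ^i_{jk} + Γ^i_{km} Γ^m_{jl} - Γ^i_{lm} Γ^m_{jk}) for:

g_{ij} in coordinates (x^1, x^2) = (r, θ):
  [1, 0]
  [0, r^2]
Non-zero Christoffel symbols (Γ^k_{ij} = Γ^k_{ji}):
Γ^r_{θ θ} = -r
Γ^θ_{r θ} = 1/r
R^r_{θ r θ} = ∂_r Γ^r_{θ θ} - ∂_θ Γ^r_{θ r} + Γ^r_{r m} Γ^m_{θ θ} - Γ^r_{θ m} Γ^m_{θ r}
  = (-1) - (0) + (0) - (-1) = 0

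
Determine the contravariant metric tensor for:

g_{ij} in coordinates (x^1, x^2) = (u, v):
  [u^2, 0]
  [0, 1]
The metric is diagonal, so g^{ij} is diagonal with entries 1/g_{ii}: diag(1/(u^2), 1).
g^{ij}:
  [1/u^2, 0]
  [0, 1]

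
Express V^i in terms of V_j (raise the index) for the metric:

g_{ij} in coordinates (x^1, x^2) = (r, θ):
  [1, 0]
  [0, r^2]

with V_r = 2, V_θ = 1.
Inverse metric (diagonal): g^{rr} = 1, g^{θθ} = 1/r^2
V^i = g^{ij} V_j:
V^r = (1)(2) + (0)(1) = 2
V^θ = (0)(2) + (1/r^2)(1) = 1/r^2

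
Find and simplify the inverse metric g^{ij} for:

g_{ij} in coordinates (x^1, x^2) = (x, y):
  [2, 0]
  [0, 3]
The metric is diagonal, so g^{ij} is diagonal with entries 1/g_{ii}: diag(1/2, 1/3).
g^{ij}:
  [1/2, 0]
  [0, 1/3]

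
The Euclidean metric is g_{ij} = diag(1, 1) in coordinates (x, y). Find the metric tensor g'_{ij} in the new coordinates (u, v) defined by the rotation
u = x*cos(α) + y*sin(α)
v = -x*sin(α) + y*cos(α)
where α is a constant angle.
Invert the transformation: x = u*cos(α) - v*sin(α), y = u*sin(α) + v*cos(α)
g'_{ij} = (∂x^k/∂x'^i)(∂x^l/∂x'^j) g_{kl}; with g_{kl} = δ_{kl} this is Σ_k (∂x^k/∂x'^i)(∂x^k/∂x'^j).
Jacobian: ∂x/∂u = cos(α), ∂x/∂v = -sin(α), ∂y/∂u = sin(α), ∂y/∂v = cos(α)
g'_{uu} = (cos(α))(cos(α)) + (sin(α))(sin(α)) = 1
g'_{uv} = (cos(α))(-sin(α)) + (sin(α))(cos(α)) = 0
g'_{vv} = (-sin(α))(-sin(α)) + (cos(α))(cos(α)) = 1
g'_{ij} = diag(1, 1)
The Euclidean metric is invariant under rotations.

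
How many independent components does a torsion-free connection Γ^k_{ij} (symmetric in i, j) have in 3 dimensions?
Γ^k_{ij} has n choices for the upper index and n(n+1)/2 independent symmetric lower index pairs.
Total = 3 × 3×4/2 = 3 × 6 = 18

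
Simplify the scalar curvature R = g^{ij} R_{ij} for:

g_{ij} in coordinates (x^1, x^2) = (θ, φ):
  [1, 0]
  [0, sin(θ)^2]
Non-zero Christoffel symbols (Γ^k_{ij} = Γ^k_{ji}):
Γ^θ_{φ φ} = -sin(2*θ)/2
Γ^φ_{θ φ} = 1/tan(θ)
Ricci tensor (R_{ij} = R^k_{ikj}): R_{θθ} = 1, R_{θφ} = 0, R_{φφ} = sin(θ)^2
Inverse metric: g^{θθ} = 1, g^{φφ} = 1/sin(θ)^2
R = g^{ij} R_{ij} = (1)(1) + (1/sin(θ)^2)(sin(θ)^2) = 2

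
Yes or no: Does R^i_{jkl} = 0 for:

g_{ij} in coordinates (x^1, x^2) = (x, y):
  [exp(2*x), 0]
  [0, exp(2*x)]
Non-zero Christoffel symbols:
Γ^x_{x x} = 1
Γ^x_{y y} = -1
Γ^y_{x y} = 1
Ricci tensor: R_{xx} = 0, R_{xy} = 0, R_{yy} = 0
All R_{ij} vanish; in 2 dimensions the Riemann tensor is fully determined by the Ricci tensor, so R^i_{jkl} = 0: the metric is flat (curvilinear coordinates on flat space).
Yes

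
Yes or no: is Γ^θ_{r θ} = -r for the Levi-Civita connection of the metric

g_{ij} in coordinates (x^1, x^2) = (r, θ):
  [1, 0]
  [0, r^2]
Γ^θ_{r θ} = (1/2) g^{θθ} (∂_r g_{θθ} + ∂_θ g_{θr} - ∂_θ g_{rθ}) = (1/2)(1/r^2)((2*r) + (0) - (0)) = 1/r
This differs from the proposed value -r.
No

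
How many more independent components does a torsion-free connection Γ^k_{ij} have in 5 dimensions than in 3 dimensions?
Independent components in n dimensions: n × n(n+1)/2 = n^2(n+1)/2.
5D: 5 × 15 = 75
3D: 3 × 6 = 18
Difference = 75 - 18 = 57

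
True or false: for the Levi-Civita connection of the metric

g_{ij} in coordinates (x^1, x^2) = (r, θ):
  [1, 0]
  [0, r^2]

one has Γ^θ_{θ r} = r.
Γ^θ_{θ r} = (1/2) g^{θθ} (∂_θ g_{θr} + ∂_r g_{θθ} - ∂_θ g_{θr}) = (1/2)(1/r^2)((0) + (2*r) - (0)) = 1/r
This differs from the proposed value r.
False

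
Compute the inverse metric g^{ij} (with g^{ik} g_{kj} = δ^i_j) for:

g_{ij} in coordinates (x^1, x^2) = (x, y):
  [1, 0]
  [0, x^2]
The metric is diagonal, so g^{ij} is diagonal with entries 1/g_{ii}: diag(1, 1/(x^2)).
g^{ij}:
  [1, 0]
  [0, 1/x^2]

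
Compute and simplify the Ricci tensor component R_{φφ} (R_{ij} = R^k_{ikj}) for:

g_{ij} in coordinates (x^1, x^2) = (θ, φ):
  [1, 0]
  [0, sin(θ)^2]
Non-zero Christoffel symbols (Γ^k_{ij} = Γ^k_{ji}):
Γ^θ_{φ φ} = -sin(2*θ)/2
Γ^φ_{θ φ} = 1/tan(θ)
R^θ_{φ θ φ} = ∂_θ Γ^θ_{φ φ} - ∂_φ Γ^θ_{φ θ} + Γ^θ_{θ m} Γ^m_{φ φ} - Γ^θ_{φ m} Γ^m_{φ θ}
  = (-cos(2*θ)) - (0) + (0) - (-cos(θ)^2) = sin(θ)^2
R^φ_{φ φ φ} = 0 (a repeated index in an antisymmetric pair)
R_{φφ} = R^θ_{φ θ φ} + R^φ_{φ φ φ} = (sin(θ)^2) + (0) = sin(θ)^2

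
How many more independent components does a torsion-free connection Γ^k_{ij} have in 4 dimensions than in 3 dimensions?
Independent components in n dimensions: n × n(n+1)/2 = n^2(n+1)/2.
4D: 4 × 10 = 40
3D: 3 × 6 = 18
Difference = 40 - 18 = 22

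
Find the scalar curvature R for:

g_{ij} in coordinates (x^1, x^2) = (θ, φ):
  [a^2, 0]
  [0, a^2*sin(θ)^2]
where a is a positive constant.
Non-zero Christoffel symbols (Γ^k_{ij} = Γ^k_{ji}):
Γ^θ_{φ φ} = -sin(2*θ)/2
Γ^φ_{θ φ} = 1/tan(θ)
Ricci tensor (R_{ij} = R^k_{ikj}): R_{θθ} = 1, R_{θφ} = 0, R_{φφ} = sin(θ)^2
Inverse metric: g^{θθ} = 1/a^2, g^{φφ} = 1/(a^2*sin(θ)^2)
R = g^{ij} R_{ij} = (1/a^2)(1) + (1/(a^2*sin(θ)^2))(sin(θ)^2) = 2/a^2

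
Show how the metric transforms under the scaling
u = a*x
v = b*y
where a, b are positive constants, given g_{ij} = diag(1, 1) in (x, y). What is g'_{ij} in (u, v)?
Invert the transformation: x = u/a, y = v/b
g'_{ij} = (∂x^k/∂x'^i)(∂x^l/∂x'^j) g_{kl}; with g_{kl} = δ_{kl} this is Σ_k (∂x^k/∂x'^i)(∂x^k/∂x'^j).
Jacobian: ∂x/∂u = 1/a, ∂x/∂v = 0, ∂y/∂u = 0, ∂y/∂v = 1/b
g'_{uu} = (1/a)(1/a) + (0)(0) = 1/a^2
g'_{uv} = (1/a)(0) + (0)(1/b) = 0
g'_{vv} = (0)(0) + (1/b)(1/b) = 1/b^2
g'_{ij} = diag(1/a^2, 1/b^2)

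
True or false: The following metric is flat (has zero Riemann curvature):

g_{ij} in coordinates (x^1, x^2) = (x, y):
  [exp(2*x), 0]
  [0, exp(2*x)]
Non-zero Christoffel symbols:
Γ^x_{x x} = 1
Γ^x_{y y} = -1
Γ^y_{x y} = 1
Ricci tensor: R_{xx} = 0, R_{xy} = 0, R_{yy} = 0
All R_{ij} vanish; in 2 dimensions the Riemann tensor is fully determined by the Ricci tensor, so R^i_{jkl} = 0: the metric is flat (curvilinear coordinates on flat space).
True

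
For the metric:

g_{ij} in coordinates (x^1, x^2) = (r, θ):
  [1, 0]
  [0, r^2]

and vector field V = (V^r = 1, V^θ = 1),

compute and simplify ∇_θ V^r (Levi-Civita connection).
Non-zero Christoffel symbols:
Γ^r_{θ θ} = -r
Γ^θ_{r θ} = 1/r
∇_θ V^r = ∂_θ V^r + Γ^r_{θ j} V^j
  = (0) + (0)(1) + (-r)(1)
  = -r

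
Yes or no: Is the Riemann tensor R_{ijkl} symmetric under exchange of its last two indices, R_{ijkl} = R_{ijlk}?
It is antisymmetric in the last pair: R_{ijkl} = -R_{ijlk}.
No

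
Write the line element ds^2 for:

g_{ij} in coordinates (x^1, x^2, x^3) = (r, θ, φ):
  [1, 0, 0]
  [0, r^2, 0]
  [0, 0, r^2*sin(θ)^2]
ds^2 = g_{ij} dx^i dx^j; only the non-zero components contribute.
ds^2 = dr^2 + r^2 dθ^2 + r^2*sin(θ)^2 dφ^2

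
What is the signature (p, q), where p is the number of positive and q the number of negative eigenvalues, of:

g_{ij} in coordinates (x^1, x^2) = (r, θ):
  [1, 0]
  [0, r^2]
The metric is diagonal, so its eigenvalues are the diagonal entries: 1, r^2 (at a generic point, where coordinate-dependent entries are positive).
2 positive, 0 negative.
(2, 0) - Riemannian (positive definite)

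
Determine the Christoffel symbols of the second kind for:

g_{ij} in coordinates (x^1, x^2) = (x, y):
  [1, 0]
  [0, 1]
Using Γ^k_{ij} = (1/2) g^{km} (∂_i g_{mj} + ∂_j g_{mi} - ∂_m g_{ij}); the metric is diagonal, so only the m = k term contributes.
Every metric component is constant, so all ∂_m g_{ij} = 0 and every Christoffel symbol vanishes.
All Christoffel symbols are zero.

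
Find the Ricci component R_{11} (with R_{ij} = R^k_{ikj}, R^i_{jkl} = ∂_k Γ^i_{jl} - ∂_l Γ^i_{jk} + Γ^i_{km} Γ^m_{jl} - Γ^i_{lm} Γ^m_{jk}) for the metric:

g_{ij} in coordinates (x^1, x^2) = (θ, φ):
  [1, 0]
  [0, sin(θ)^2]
Non-zero Christoffel symbols (Γ^k_{ij} = Γ^k_{ji}):
Γ^θ_{φ φ} = -sin(2*θ)/2
Γ^φ_{θ φ} = 1/tan(θ)
R^θ_{θ θ θ} = 0 (a repeated index in an antisymmetric pair)
R^φ_{θ φ θ} = ∂_φ Γ^φ_{θ θ} - ∂_θ Γ^φ_{θ φ} + Γ^φ_{φ m} Γ^m_{θ θ} - Γ^φ_{θ m} Γ^m_{θ φ}
  = (0) - (-1/sin(θ)^2) + (0) - (1/tan(θ)^2) = 1
R_{θθ} = R^θ_{θ θ θ} + R^φ_{θ φ θ} = (0) + (1) = 1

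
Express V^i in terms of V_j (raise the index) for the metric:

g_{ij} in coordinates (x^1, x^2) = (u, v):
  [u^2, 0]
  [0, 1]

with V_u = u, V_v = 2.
Inverse metric (diagonal): g^{uu} = 1/u^2, g^{vv} = 1
V^i = g^{ij} V_j:
V^u = (1/u^2)(u) + (0)(2) = 1/u
V^v = (0)(u) + (1)(2) = 2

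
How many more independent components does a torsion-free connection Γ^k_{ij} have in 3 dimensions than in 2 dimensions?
Independent components in n dimensions: n × n(n+1)/2 = n^2(n+1)/2.
3D: 3 × 6 = 18
2D: 2 × 3 = 6
Difference = 18 - 6 = 12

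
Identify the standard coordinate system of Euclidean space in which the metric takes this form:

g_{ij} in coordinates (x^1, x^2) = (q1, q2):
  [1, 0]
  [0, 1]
All components are constant and the metric is the identity, i.e. orthonormal rectilinear coordinates.
Cartesian (2D) coordinates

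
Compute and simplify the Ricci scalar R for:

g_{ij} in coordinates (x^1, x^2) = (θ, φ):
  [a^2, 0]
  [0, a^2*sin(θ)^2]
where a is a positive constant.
Non-zero Christoffel symbols (Γ^k_{ij} = Γ^k_{ji}):
Γ^θ_{φ φ} = -sin(2*θ)/2
Γ^φ_{θ φ} = 1/tan(θ)
Ricci tensor (R_{ij} = R^k_{ikj}): R_{θθ} = 1, R_{θφ} = 0, R_{φφ} = sin(θ)^2
Inverse metric: g^{θθ} = 1/a^2, g^{φφ} = 1/(a^2*sin(θ)^2)
R = g^{ij} R_{ij} = (1/a^2)(1) + (1/(a^2*sin(θ)^2))(sin(θ)^2) = 2/a^2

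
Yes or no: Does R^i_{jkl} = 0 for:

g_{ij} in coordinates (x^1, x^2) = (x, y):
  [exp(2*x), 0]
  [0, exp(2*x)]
Non-zero Christoffel symbols:
Γ^x_{x x} = 1
Γ^x_{y y} = -1
Γ^y_{x y} = 1
Ricci tensor: R_{xx} = 0, R_{xy} = 0, R_{yy} = 0
All R_{ij} vanish; in 2 dimensions the Riemann tensor is fully determined by the Ricci tensor, so R^i_{jkl} = 0: the metric is flat (curvilinear coordinates on flat space).
Yes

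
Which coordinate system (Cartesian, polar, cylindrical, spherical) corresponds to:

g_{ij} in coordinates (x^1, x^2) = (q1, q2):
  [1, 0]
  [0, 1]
All components are constant and the metric is the identity, i.e. orthonormal rectilinear coordinates.
Cartesian (2D) coordinates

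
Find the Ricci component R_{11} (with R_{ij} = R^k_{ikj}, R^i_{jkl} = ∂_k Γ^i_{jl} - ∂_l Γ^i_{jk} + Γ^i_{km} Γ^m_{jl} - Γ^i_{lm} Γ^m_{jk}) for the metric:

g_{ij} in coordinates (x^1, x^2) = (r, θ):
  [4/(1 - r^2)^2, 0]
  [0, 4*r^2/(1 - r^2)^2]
Non-zero Christoffel symbols (Γ^k_{ij} = Γ^k_{ji}):
Γ^r_{r r} = 2*r/(1 - r^2)
Γ^r_{θ θ} = (r^3 + r)/(r^2 - 1)
Γ^θ_{r θ} = (-r^2 - 1)/(r^3 - r)
R^r_{r r r} = 0 (a repeated index in an antisymmetric pair)
R^θ_{r θ r} = ∂_θ Γ^θ_{r r} - ∂_r Γ^θ_{r θ} + Γ^θ_{θ m} Γ^m_{r r} - Γ^θ_{r m} Γ^m_{r θ}
  = (0) - ((r^4 + 4*r^2 - 1)/(r^3 - r)^2) + (2*(r^2 + 1)/(r^2 - 1)^2) - ((r^2 + 1)^2/(r^3 - r)^2) = -4/(r^2 - 1)^2
R_{rr} = R^r_{r r r} + R^θ_{r θ r} = (0) + (-4/(r^2 - 1)^2) = -4/(r^2 - 1)^2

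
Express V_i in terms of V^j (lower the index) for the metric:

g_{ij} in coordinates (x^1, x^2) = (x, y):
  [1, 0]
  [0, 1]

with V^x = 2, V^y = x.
V_i = g_{ij} V^j:
V_x = (1)(2) + (0)(x) = 2
V_y = (0)(2) + (1)(x) = x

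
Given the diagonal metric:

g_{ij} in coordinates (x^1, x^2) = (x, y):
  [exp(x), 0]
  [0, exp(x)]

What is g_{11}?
With x^1 = x, x^2 = y, g_{11} = g_{xx} is the row-1, column-1 entry of the matrix.
g_{11} = exp(x)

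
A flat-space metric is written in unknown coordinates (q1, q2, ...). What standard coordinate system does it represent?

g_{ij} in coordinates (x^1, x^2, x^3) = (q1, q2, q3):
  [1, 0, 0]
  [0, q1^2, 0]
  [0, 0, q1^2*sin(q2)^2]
The line element ds^2 = dq1^2 + q1^2 dq2^2 + q1^2 sin(q2)^2 dq3^2 is dr^2 + r^2 dθ^2 + r^2 sin(θ)^2 dφ^2 with q1 = r, q2 = θ, q3 = φ.
spherical coordinates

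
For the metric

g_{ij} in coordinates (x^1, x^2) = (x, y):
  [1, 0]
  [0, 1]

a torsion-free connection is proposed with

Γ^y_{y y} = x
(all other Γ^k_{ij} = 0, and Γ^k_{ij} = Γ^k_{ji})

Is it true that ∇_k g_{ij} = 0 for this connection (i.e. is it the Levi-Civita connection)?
Using ∇_k g_{ij} = ∂_k g_{ij} - Γ^m_{ki} g_{mj} - Γ^m_{kj} g_{im}:
∇_y g_{yy} = (0) - (x) - (x) = -2*x ≠ 0
So the connection is not metric compatible (it is not the Levi-Civita connection).
No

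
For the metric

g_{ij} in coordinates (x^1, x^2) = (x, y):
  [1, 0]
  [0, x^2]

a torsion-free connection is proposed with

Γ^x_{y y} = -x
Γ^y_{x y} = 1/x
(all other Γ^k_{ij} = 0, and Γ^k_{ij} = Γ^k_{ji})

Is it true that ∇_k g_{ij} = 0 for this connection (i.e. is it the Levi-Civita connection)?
Using ∇_k g_{ij} = ∂_k g_{ij} - Γ^m_{ki} g_{mj} - Γ^m_{kj} g_{im}:
e.g. ∇_x g_{yy} = (2*x) - (x) - (x) = 0
Every component ∇_k g_{ij} vanishes: the connection is metric compatible.
Yes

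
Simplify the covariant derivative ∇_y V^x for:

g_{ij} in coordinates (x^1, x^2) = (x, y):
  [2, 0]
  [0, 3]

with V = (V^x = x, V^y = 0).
All Christoffel symbols are zero.
∇_y V^x = ∂_y V^x + Γ^x_{y j} V^j
  = (0) + (0)(x) + (0)(0)
  = 0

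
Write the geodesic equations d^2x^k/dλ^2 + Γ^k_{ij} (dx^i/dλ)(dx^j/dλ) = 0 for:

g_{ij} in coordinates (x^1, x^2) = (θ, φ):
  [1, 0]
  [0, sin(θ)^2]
Geodesic equation: d^2x^k/dλ^2 + Γ^k_{ij} (dx^i/dλ)(dx^j/dλ) = 0.
Non-zero Christoffel symbols:
Γ^θ_{φ φ} = -sin(2*θ)/2
Γ^φ_{θ φ} = 1/tan(θ)
Substituting (the symmetric pair Γ^k_{ij}, Γ^k_{ji} combines into a factor 2):
d^2θ/dλ^2 - (sin(2*θ)/2) (dφ/dλ)^2 = 0
d^2φ/dλ^2 + (2/tan(θ)) (dθ/dλ)(dφ/dλ) = 0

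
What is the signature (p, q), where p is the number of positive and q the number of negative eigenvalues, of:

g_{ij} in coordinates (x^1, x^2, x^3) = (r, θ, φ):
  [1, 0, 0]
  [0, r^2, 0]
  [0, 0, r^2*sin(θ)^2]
The metric is diagonal, so its eigenvalues are the diagonal entries: 1, r^2, r^2*sin(θ)^2 (at a generic point, where coordinate-dependent entries are positive).
3 positive, 0 negative.
(3, 0) - Riemannian (positive definite)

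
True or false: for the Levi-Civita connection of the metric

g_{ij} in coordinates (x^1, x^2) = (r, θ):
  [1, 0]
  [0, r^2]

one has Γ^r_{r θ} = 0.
Γ^r_{r θ} = (1/2) g^{rr} (∂_r g_{rθ} + ∂_θ g_{rr} - ∂_r g_{rθ}) = (1/2)(1)((0) + (0) - (0)) = 0
This equals the proposed value 0.
True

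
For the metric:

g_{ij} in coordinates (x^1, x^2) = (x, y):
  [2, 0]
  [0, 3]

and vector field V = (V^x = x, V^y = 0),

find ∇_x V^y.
All Christoffel symbols are zero.
∇_x V^y = ∂_x V^y + Γ^y_{x j} V^j
  = (0) + (0)(x) + (0)(0)
  = 0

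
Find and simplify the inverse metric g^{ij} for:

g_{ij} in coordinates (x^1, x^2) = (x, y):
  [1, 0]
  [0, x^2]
The metric is diagonal, so g^{ij} is diagonal with entries 1/g_{ii}: diag(1, 1/(x^2)).
g^{ij}:
  [1, 0]
  [0, 1/x^2]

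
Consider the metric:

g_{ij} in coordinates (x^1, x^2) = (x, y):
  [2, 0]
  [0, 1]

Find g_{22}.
With x^1 = x, x^2 = y, g_{22} = g_{yy} is the row-2, column-2 entry of the matrix.
g_{22} = 1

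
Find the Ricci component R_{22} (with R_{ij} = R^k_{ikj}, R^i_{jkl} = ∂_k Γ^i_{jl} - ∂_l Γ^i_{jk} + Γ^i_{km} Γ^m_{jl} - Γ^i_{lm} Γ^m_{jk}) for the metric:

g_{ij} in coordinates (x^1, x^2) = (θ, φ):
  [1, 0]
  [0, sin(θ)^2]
Non-zero Christoffel symbols (Γ^k_{ij} = Γ^k_{ji}):
Γ^θ_{φ φ} = -sin(2*θ)/2
Γ^φ_{θ φ} = 1/tan(θ)
R^θ_{φ θ φ} = ∂_θ Γ^θ_{φ φ} - ∂_φ Γ^θ_{φ θ} + Γ^θ_{θ m} Γ^m_{φ φ} - Γ^θ_{φ m} Γ^m_{φ θ}
  = (-cos(2*θ)) - (0) + (0) - (-cos(θ)^2) = sin(θ)^2
R^φ_{φ φ φ} = 0 (a repeated index in an antisymmetric pair)
R_{φφ} = R^θ_{φ θ φ} + R^φ_{φ φ φ} = (sin(θ)^2) + (0) = sin(θ)^2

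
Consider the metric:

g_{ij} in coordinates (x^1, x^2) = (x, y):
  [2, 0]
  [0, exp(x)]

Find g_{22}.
With x^1 = x, x^2 = y, g_{22} = g_{yy} is the row-2, column-2 entry of the matrix.
g_{22} = exp(x)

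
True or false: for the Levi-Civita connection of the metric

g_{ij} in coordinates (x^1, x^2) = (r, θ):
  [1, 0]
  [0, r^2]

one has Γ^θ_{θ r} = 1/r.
Γ^θ_{θ r} = (1/2) g^{θθ} (∂_θ g_{θr} + ∂_r g_{θθ} - ∂_θ g_{θr}) = (1/2)(1/r^2)((0) + (2*r) - (0)) = 1/r
This equals the proposed value 1/r.
True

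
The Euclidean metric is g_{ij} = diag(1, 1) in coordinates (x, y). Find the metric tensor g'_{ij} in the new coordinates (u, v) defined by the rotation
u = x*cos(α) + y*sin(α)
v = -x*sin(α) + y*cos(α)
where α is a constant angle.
Invert the transformation: x = u*cos(α) - v*sin(α), y = u*sin(α) + v*cos(α)
g'_{ij} = (∂x^k/∂x'^i)(∂x^l/∂x'^j) g_{kl}; with g_{kl} = δ_{kl} this is Σ_k (∂x^k/∂x'^i)(∂x^k/∂x'^j).
Jacobian: ∂x/∂u = cos(α), ∂x/∂v = -sin(α), ∂y/∂u = sin(α), ∂y/∂v = cos(α)
g'_{uu} = (cos(α))(cos(α)) + (sin(α))(sin(α)) = 1
g'_{uv} = (cos(α))(-sin(α)) + (sin(α))(cos(α)) = 0
g'_{vv} = (-sin(α))(-sin(α)) + (cos(α))(cos(α)) = 1
g'_{ij} = diag(1, 1)
The Euclidean metric is invariant under rotations.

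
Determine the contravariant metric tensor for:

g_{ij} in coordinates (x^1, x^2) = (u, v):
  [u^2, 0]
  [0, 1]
The metric is diagonal, so g^{ij} is diagonal with entries 1/g_{ii}: diag(1/(u^2), 1).
g^{ij}:
  [1/u^2, 0]
  [0, 1]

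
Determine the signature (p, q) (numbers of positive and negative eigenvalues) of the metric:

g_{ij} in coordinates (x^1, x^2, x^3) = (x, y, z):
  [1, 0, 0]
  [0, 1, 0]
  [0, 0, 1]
The metric is diagonal, so its eigenvalues are the diagonal entries: 1, 1, 1 (at a generic point, where coordinate-dependent entries are positive).
3 positive, 0 negative.
(3, 0) - Riemannian (positive definite)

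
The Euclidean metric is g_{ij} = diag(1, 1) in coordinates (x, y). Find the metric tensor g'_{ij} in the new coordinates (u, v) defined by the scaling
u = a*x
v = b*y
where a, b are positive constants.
Invert the transformation: x = u/a, y = v/b
g'_{ij} = (∂x^k/∂x'^i)(∂x^l/∂x'^j) g_{kl}; with g_{kl} = δ_{kl} this is Σ_k (∂x^k/∂x'^i)(∂x^k/∂x'^j).
Jacobian: ∂x/∂u = 1/a, ∂x/∂v = 0, ∂y/∂u = 0, ∂y/∂v = 1/b
g'_{uu} = (1/a)(1/a) + (0)(0) = 1/a^2
g'_{uv} = (1/a)(0) + (0)(1/b) = 0
g'_{vv} = (0)(0) + (1/b)(1/b) = 1/b^2
g'_{ij} = diag(1/a^2, 1/b^2)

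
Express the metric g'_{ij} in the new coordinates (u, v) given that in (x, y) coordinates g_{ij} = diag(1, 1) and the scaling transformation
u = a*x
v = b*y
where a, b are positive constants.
Invert the transformation: x = u/a, y = v/b
g'_{ij} = (∂x^k/∂x'^i)(∂x^l/∂x'^j) g_{kl}; with g_{kl} = δ_{kl} this is Σ_k (∂x^k/∂x'^i)(∂x^k/∂x'^j).
Jacobian: ∂x/∂u = 1/a, ∂x/∂v = 0, ∂y/∂u = 0, ∂y/∂v = 1/b
g'_{uu} = (1/a)(1/a) + (0)(0) = 1/a^2
g'_{uv} = (1/a)(0) + (0)(1/b) = 0
g'_{vv} = (0)(0) + (1/b)(1/b) = 1/b^2
g'_{ij} = diag(1/a^2, 1/b^2)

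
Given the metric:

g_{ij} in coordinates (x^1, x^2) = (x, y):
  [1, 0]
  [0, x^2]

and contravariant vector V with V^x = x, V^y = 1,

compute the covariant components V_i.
V_i = g_{ij} V^j:
V_x = (1)(x) + (0)(1) = x
V_y = (0)(x) + (x^2)(1) = x^2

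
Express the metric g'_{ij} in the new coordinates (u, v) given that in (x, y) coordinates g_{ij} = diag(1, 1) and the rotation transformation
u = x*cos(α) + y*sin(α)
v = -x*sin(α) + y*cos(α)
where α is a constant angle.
Invert the transformation: x = u*cos(α) - v*sin(α), y = u*sin(α) + v*cos(α)
g'_{ij} = (∂x^k/∂x'^i)(∂x^l/∂x'^j) g_{kl}; with g_{kl} = δ_{kl} this is Σ_k (∂x^k/∂x'^i)(∂x^k/∂x'^j).
Jacobian: ∂x/∂u = cos(α), ∂x/∂v = -sin(α), ∂y/∂u = sin(α), ∂y/∂v = cos(α)
g'_{uu} = (cos(α))(cos(α)) + (sin(α))(sin(α)) = 1
g'_{uv} = (cos(α))(-sin(α)) + (sin(α))(cos(α)) = 0
g'_{vv} = (-sin(α))(-sin(α)) + (cos(α))(cos(α)) = 1
g'_{ij} = diag(1, 1)
The Euclidean metric is invariant under rotations.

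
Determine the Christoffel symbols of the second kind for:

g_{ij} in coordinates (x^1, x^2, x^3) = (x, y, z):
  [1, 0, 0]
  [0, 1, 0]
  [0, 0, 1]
Using Γ^k_{ij} = (1/2) g^{km} (∂_i g_{mj} + ∂_j g_{mi} - ∂_m g_{ij}); the metric is diagonal, so only the m = k term contributes.
Every metric component is constant, so all ∂_m g_{ij} = 0 and every Christoffel symbol vanishes.
All Christoffel symbols are zero.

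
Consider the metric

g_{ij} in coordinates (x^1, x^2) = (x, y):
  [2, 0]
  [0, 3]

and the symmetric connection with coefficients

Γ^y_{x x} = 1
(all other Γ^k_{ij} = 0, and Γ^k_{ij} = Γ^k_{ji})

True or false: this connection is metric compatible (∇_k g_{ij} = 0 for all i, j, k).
Using ∇_k g_{ij} = ∂_k g_{ij} - Γ^m_{ki} g_{mj} - Γ^m_{kj} g_{im}:
∇_x g_{xy} = (0) - (3) - (0) = -3 ≠ 0
So the connection is not metric compatible (it is not the Levi-Civita connection).
False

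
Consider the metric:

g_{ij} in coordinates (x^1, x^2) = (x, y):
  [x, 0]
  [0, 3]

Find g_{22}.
With x^1 = x, x^2 = y, g_{22} = g_{yy} is the row-2, column-2 entry of the matrix.
g_{22} = 3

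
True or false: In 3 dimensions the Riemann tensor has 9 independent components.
n^2(n^2-1)/12 = 9·8/12 = 6 independent components for n = 3.
False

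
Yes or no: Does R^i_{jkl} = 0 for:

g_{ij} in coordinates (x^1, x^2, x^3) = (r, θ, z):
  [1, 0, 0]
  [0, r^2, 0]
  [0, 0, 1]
Non-zero Christoffel symbols:
Γ^r_{θ θ} = -r
Γ^θ_{r θ} = 1/r
Ricci tensor: R_{rr} = 0, R_{rθ} = 0, R_{rz} = 0, R_{θθ} = 0, R_{θz} = 0, R_{zz} = 0
All R_{ij} vanish; in 3 dimensions the Riemann tensor is fully determined by the Ricci tensor, so R^i_{jkl} = 0: the metric is flat (curvilinear coordinates on flat space).
Yes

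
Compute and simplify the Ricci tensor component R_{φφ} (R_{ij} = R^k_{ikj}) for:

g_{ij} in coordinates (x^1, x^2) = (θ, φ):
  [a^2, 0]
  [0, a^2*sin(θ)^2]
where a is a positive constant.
Non-zero Christoffel symbols (Γ^k_{ij} = Γ^k_{ji}):
Γ^θ_{φ φ} = -sin(2*θ)/2
Γ^φ_{θ φ} = 1/tan(θ)
R^θ_{φ θ φ} = ∂_θ Γ^θ_{φ φ} - ∂_φ Γ^θ_{φ θ} + Γ^θ_{θ m} Γ^m_{φ φ} - Γ^θ_{φ m} Γ^m_{φ θ}
  = (-cos(2*θ)) - (0) + (0) - (-cos(θ)^2) = sin(θ)^2
R^φ_{φ φ φ} = 0 (a repeated index in an antisymmetric pair)
R_{φφ} = R^θ_{φ θ φ} + R^φ_{φ φ φ} = (sin(θ)^2) + (0) = sin(θ)^2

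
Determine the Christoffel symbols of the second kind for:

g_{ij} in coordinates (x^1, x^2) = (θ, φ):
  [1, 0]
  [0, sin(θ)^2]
Using Γ^k_{ij} = (1/2) g^{km} (∂_i g_{mj} + ∂_j g_{mi} - ∂_m g_{ij}); the metric is diagonal, so only the m = k term contributes.
Non-zero symbols (using the symmetry Γ^k_{ij} = Γ^k_{ji}):
Γ^θ_{φ φ} = (1/2) g^{θθ} (∂_φ g_{θφ} + ∂_φ g_{θφ} - ∂_θ g_{φφ}) = (1/2)(1)((0) + (0) - (sin(2*θ))) = -sin(2*θ)/2
Γ^φ_{θ φ} = (1/2) g^{φφ} (∂_θ g_{φφ} + ∂_φ g_{φθ} - ∂_φ g_{θφ}) = (1/2)(1/sin(θ)^2)((sin(2*θ)) + (0) - (0)) = 1/tan(θ)
All other Christoffel symbols are zero.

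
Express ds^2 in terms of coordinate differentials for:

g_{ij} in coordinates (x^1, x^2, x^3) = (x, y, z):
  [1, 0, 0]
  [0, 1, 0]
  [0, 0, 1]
ds^2 = g_{ij} dx^i dx^j; only the non-zero components contribute.
ds^2 = dx^2 + dy^2 + dz^2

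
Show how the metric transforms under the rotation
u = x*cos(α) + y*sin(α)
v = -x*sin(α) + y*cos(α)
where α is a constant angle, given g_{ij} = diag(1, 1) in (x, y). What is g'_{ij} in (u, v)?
Invert the transformation: x = u*cos(α) - v*sin(α), y = u*sin(α) + v*cos(α)
g'_{ij} = (∂x^k/∂x'^i)(∂x^l/∂x'^j) g_{kl}; with g_{kl} = δ_{kl} this is Σ_k (∂x^k/∂x'^i)(∂x^k/∂x'^j).
Jacobian: ∂x/∂u = cos(α), ∂x/∂v = -sin(α), ∂y/∂u = sin(α), ∂y/∂v = cos(α)
g'_{uu} = (cos(α))(cos(α)) + (sin(α))(sin(α)) = 1
g'_{uv} = (cos(α))(-sin(α)) + (sin(α))(cos(α)) = 0
g'_{vv} = (-sin(α))(-sin(α)) + (cos(α))(cos(α)) = 1
g'_{ij} = diag(1, 1)
The Euclidean metric is invariant under rotations.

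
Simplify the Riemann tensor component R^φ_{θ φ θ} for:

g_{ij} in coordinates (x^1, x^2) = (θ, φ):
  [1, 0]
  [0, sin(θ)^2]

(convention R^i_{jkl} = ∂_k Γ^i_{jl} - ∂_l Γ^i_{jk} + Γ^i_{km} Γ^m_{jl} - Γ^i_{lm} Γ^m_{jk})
Non-zero Christoffel symbols (Γ^k_{ij} = Γ^k_{ji}):
Γ^θ_{φ φ} = -sin(2*θ)/2
Γ^φ_{θ φ} = 1/tan(θ)
R^φ_{θ φ θ} = ∂_φ Γ^φ_{θ θ} - ∂_θ Γ^φ_{θ φ} + Γ^φ_{φ m} Γ^m_{θ θ} - Γ^φ_{θ m} Γ^m_{θ φ}
  = (0) - (-1/sin(θ)^2) + (0) - (1/tan(θ)^2) = 1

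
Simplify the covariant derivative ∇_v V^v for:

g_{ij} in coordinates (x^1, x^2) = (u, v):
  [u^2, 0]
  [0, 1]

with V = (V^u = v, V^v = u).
Non-zero Christoffel symbols:
Γ^u_{u u} = 1/u
∇_v V^v = ∂_v V^v + Γ^v_{v j} V^j
  = (0) + (0)(v) + (0)(u)
  = 0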